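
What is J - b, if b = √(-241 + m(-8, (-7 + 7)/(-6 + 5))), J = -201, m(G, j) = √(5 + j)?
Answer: -201 - I*√(241 - √5) ≈ -201.0 - 15.452*I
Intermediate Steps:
b = √(-241 + √5) (b = √(-241 + √(5 + (-7 + 7)/(-6 + 5))) = √(-241 + √(5 + 0/(-1))) = √(-241 + √(5 + 0*(-1))) = √(-241 + √(5 + 0)) = √(-241 + √5) ≈ 15.452*I)
J - b = -201 - √(-241 + √5)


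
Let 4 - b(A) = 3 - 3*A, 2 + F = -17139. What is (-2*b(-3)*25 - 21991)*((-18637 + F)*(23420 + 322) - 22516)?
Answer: 18340772733072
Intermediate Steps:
F = -17141 (F = -2 - 17139 = -17141)
b(A) = 1 + 3*A (b(A) = 4 - (3 - 3*A) = 4 + (-3 + 3*A) = 1 + 3*A)
(-2*b(-3)*25 - 21991)*((-18637 + F)*(23420 + 322) - 22516) = (-2*(1 + 3*(-3))*25 - 21991)*((-18637 - 17141)*(23420 + 322) - 22516) = (-2*(1 - 9)*25 - 21991)*(-35778*23742 - 22516) = (-2*(-8)*25 - 21991)*(-849441276 - 22516) = (16*25 - 21991)*(-849463792) = (400 - 21991)*(-849463792) = -21591*(-849463792) = 18340772733072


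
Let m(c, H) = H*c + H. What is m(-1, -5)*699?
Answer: 0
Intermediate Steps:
m(c, H) = H + H*c
m(-1, -5)*699 = -5*(1 - 1)*699 = -5*0*699 = 0*699 = 0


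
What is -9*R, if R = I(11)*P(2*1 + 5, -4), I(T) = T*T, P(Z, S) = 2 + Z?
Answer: -9801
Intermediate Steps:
I(T) = T²
R = 1089 (R = 11²*(2 + (2*1 + 5)) = 121*(2 + (2 + 5)) = 121*(2 + 7) = 121*9 = 1089)
-9*R = -9*1089 = -9801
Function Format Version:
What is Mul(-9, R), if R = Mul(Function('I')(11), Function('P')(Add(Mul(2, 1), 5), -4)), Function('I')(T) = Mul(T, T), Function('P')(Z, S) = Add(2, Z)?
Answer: -9801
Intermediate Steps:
Function('I')(T) = Pow(T, 2)
R = 1089 (R = Mul(Pow(11, 2), Add(2, Add(Mul(2, 1), 5))) = Mul(121, Add(2, Add(2, 5))) = Mul(121, Add(2, 7)) = Mul(121, 9) = 1089)
Mul(-9, R) = Mul(-9, 1089) = -9801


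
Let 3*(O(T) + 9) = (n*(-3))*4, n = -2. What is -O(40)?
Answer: 1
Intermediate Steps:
O(T) = -1 (O(T) = -9 + (-2*(-3)*4)/3 = -9 + (6*4)/3 = -9 + (⅓)*24 = -9 + 8 = -1)
-O(40) = -1*(-1) = 1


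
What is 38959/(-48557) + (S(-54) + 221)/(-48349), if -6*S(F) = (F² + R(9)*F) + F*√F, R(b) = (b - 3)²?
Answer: -1886493554/2347682393 - 27*I*√6/48349 ≈ -0.80356 - 0.0013679*I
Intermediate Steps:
R(b) = (-3 + b)²
S(F) = -6*F - F²/6 - F^(3/2)/6 (S(F) = -((F² + (-3 + 9)²*F) + F*√F)/6 = -((F² + 6²*F) + F^(3/2))/6 = -((F² + 36*F) + F^(3/2))/6 = -(F² + F^(3/2) + 36*F)/6 = -6*F - F²/6 - F^(3/2)/6)
38959/(-48557) + (S(-54) + 221)/(-48349) = 38959/(-48557) + ((-6*(-54) - ⅙*(-54)² - (-27)*I*√6) + 221)/(-48349) = 38959*(-1/48557) + ((324 - ⅙*2916 - (-27)*I*√6) + 221)*(-1/48349) = -38959/48557 + ((324 - 486 + 27*I*√6) + 221)*(-1/48349) = -38959/48557 + ((-162 + 27*I*√6) + 221)*(-1/48349) = -38959/48557 + (59 + 27*I*√6)*(-1/48349) = -38959/48557 + (-59/48349 - 27*I*√6/48349) = -1886493554/2347682393 - 27*I*√6/48349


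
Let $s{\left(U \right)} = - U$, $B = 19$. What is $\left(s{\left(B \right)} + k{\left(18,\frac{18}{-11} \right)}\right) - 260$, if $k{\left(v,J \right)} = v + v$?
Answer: $-243$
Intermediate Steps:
$k{\left(v,J \right)} = 2 v$
$\left(s{\left(B \right)} + k{\left(18,\frac{18}{-11} \right)}\right) - 260 = \left(\left(-1\right) 19 + 2 \cdot 18\right) - 260 = \left(-19 + 36\right) - 260 = 17 - 260 = -243$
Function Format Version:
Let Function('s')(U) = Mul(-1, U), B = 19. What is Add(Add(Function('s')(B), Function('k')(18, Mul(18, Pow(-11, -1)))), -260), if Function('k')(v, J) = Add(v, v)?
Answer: -243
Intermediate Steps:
Function('k')(v, J) = Mul(2, v)
Add(Add(Function('s')(B), Function('k')(18, Mul(18, Pow(-11, -1)))), -260) = Add(Add(Mul(-1, 19), Mul(2, 18)), -260) = Add(Add(-19, 36), -260) = Add(17, -260) = -243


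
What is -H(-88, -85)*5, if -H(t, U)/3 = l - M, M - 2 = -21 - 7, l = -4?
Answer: 330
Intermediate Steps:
M = -26 (M = 2 + (-21 - 7) = 2 - 28 = -26)
H(t, U) = -66 (H(t, U) = -3*(-4 - 1*(-26)) = -3*(-4 + 26) = -3*22 = -66)
-H(-88, -85)*5 = -1*(-66)*5 = 66*5 = 330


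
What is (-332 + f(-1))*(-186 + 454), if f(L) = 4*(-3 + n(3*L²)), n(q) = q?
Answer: -88976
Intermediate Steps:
f(L) = -12 + 12*L² (f(L) = 4*(-3 + 3*L²) = -12 + 12*L²)
(-332 + f(-1))*(-186 + 454) = (-332 + (-12 + 12*(-1)²))*(-186 + 454) = (-332 + (-12 + 12*1))*268 = (-332 + (-12 + 12))*268 = (-332 + 0)*268 = -332*268 = -88976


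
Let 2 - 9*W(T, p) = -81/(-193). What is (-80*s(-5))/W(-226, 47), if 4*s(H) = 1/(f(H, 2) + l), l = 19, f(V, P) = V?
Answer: -3474/427 ≈ -8.1358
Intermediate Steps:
W(T, p) = 305/1737 (W(T, p) = 2/9 - (-9)/(-193) = 2/9 - (-9)*(-1)/193 = 2/9 - ⅑*81/193 = 2/9 - 9/193 = 305/1737)
s(H) = 1/(4*(19 + H)) (s(H) = 1/(4*(H + 19)) = 1/(4*(19 + H)))
(-80*s(-5))/W(-226, 47) = (-20/(19 - 5))/(305/1737) = -20/14*(1737/305) = -80*1/56*(1737/305) = -10/7*1737/305 = -3474/427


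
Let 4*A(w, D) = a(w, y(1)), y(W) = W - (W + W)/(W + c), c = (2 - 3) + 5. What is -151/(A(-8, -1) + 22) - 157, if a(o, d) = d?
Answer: -72571/443 ≈ -163.82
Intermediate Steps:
c = 4 (c = -1 + 5 = 4)
y(W) = W - 2*W/(4 + W) (y(W) = W - (W + W)/(W + 4) = W - 2*W/(4 + W))
A(w, D) = 3/20 (A(w, D) = (1*(2 + 1)/(4 + 1))/4 = (1*3/5)/4 = (1*(⅕)*3)/4 = (¼)*(⅗) = 3/20)
-151/(A(-8, -1) + 22) - 157 = -151/(3/20 + 22) - 157 = -151/443/20 - 157 = -151*20/443 - 157 = -3020/443 - 157 = -72571/443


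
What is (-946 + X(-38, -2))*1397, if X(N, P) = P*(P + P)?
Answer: -1310386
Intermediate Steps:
X(N, P) = 2*P**2 (X(N, P) = P*(2*P) = 2*P**2)
(-946 + X(-38, -2))*1397 = (-946 + 2*(-2)**2)*1397 = (-946 + 2*4)*1397 = (-946 + 8)*1397 = -938*1397 = -1310386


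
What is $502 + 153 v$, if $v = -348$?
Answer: $-52742$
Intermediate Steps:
$502 + 153 v = 502 + 153 \left(-348\right) = 502 - 53244 = -52742$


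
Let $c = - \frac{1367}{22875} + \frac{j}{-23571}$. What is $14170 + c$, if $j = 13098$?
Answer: $\frac{848882515327}{59909625} \approx 14169.0$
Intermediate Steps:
$c = - \frac{36870923}{59909625}$ ($c = - \frac{1367}{22875} + \frac{13098}{-23571} = \left(-1367\right) \frac{1}{22875} + 13098 \left(- \frac{1}{23571}\right) = - \frac{1367}{22875} - \frac{4366}{7857} = - \frac{36870923}{59909625} \approx -0.61544$)
$14170 + c = 14170 - \frac{36870923}{59909625} = \frac{848882515327}{59909625}$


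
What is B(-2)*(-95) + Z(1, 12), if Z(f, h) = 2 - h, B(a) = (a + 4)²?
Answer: -390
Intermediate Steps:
B(a) = (4 + a)²
B(-2)*(-95) + Z(1, 12) = (4 - 2)²*(-95) + (2 - 1*12) = 2²*(-95) + (2 - 12) = 4*(-95) - 10 = -380 - 10 = -390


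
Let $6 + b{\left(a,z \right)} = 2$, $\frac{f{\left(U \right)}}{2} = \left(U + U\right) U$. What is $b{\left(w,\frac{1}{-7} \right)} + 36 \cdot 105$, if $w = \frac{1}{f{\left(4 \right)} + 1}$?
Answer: $3776$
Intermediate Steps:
$f{\left(U \right)} = 4 U^{2}$ ($f{\left(U \right)} = 2 \left(U + U\right) U = 2 \cdot 2 U U = 2 \cdot 2 U^{2} = 4 U^{2}$)
$w = \frac{1}{65}$ ($w = \frac{1}{4 \cdot 4^{2} + 1} = \frac{1}{4 \cdot 16 + 1} = \frac{1}{64 + 1} = \frac{1}{65} \approx 0.015385$)
$b{\left(a,z \right)} = -4$ ($b{\left(a,z \right)} = -6 + 2 = -4$)
$b{\left(w,\frac{1}{-7} \right)} + 36 \cdot 105 = -4 + 36 \cdot 105 = -4 + 3780 = 3776$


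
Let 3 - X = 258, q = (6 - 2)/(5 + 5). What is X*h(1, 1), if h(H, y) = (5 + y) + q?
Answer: -1632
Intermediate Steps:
q = ⅖ (q = 4/10 = 4*(⅒) = ⅖ ≈ 0.40000)
h(H, y) = 27/5 + y (h(H, y) = (5 + y) + ⅖ = 27/5 + y)
X = -255 (X = 3 - 1*258 = 3 - 258 = -255)
X*h(1, 1) = -255*(27/5 + 1) = -255*32/5 = -1632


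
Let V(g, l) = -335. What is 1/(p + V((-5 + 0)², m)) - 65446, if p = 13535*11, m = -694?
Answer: -9722003299/148550 ≈ -65446.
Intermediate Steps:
p = 148885
1/(p + V((-5 + 0)², m)) - 65446 = 1/(148885 - 335) - 65446 = 1/148550 - 65446 = -9722003299/148550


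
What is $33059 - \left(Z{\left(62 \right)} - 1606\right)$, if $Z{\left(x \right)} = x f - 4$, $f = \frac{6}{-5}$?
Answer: $\frac{173717}{5} \approx 34743.0$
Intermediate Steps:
$f = - \frac{6}{5}$ ($f = 6 \left(- \frac{1}{5}\right) = - \frac{6}{5} \approx -1.2$)
$Z{\left(x \right)} = -4 - \frac{6 x}{5}$ ($Z{\left(x \right)} = x \left(- \frac{6}{5}\right) - 4 = - \frac{6 x}{5} - 4 = -4 - \frac{6 x}{5}$)
$33059 - \left(Z{\left(62 \right)} - 1606\right) = 33059 - \left(\left(-4 - \frac{372}{5}\right) - 1606\right) = 33059 - \left(- \frac{392}{5} - 1606\right) = 33059 - - \frac{8422}{5} = 33059 + \frac{8422}{5} = \frac{173717}{5}$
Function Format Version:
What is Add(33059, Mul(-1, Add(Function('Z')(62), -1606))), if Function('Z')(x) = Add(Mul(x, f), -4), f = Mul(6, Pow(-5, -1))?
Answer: Rational(173717, 5) ≈ 34743.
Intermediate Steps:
f = Rational(-6, 5) (f = Mul(6, Rational(-1, 5)) = Rational(-6, 5) ≈ -1.2000)
Function('Z')(x) = Add(-4, Mul(Rational(-6, 5), x)) (Function('Z')(x) = Add(Mul(x, Rational(-6, 5)), -4) = Add(Mul(Rational(-6, 5), x), -4) = Add(-4, Mul(Rational(-6, 5), x)))
Add(33059, Mul(-1, Add(Function('Z')(62), -1606))) = Add(33059, Mul(-1, Add(Add(-4, Mul(Rational(-6, 5), 62)), -1606))) = Add(33059, Mul(-1, Add(Add(-4, Rational(-372, 5)), -1606))) = Add(33059, Mul(-1, Add(Rational(-392, 5), -1606))) = Add(33059, Mul(-1, Rational(-8422, 5))) = Add(33059, Rational(8422, 5)) = Rational(173717, 5)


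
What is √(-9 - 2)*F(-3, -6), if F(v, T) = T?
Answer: -6*I*√11 ≈ -19.9*I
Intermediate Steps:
√(-9 - 2)*F(-3, -6) = √(-9 - 2)*(-6) = √(-11)*(-6) = (I*√11)*(-6) = -6*I*√11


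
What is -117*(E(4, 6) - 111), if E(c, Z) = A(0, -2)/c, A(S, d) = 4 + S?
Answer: 12870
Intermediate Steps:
E(c, Z) = 4/c (E(c, Z) = (4 + 0)/c = 4/c)
-117*(E(4, 6) - 111) = -117*(4/4 - 111) = -117*(4*(¼) - 111) = -117*(1 - 111) = -117*(-110) = 12870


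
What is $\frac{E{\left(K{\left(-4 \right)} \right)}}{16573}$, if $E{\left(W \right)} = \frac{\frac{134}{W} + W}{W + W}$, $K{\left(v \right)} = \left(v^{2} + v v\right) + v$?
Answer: $\frac{459}{12993232} \approx 3.5326 \cdot 10^{-5}$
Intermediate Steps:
$K{\left(v \right)} = v + 2 v^{2}$ ($K{\left(v \right)} = \left(v^{2} + v^{2}\right) + v = 2 v^{2} + v = v + 2 v^{2}$)
$E{\left(W \right)} = \frac{W + \frac{134}{W}}{2 W}$
$\frac{E{\left(K{\left(-4 \right)} \right)}}{16573} = \frac{\frac{1}{2} + \frac{67}{16 \left(1 + 2 \left(-4\right)\right)^{2}}}{16573} = \left(\frac{1}{2} + \frac{67}{16 \left(1 - 8\right)^{2}}\right) \frac{1}{16573} = \left(\frac{1}{2} + \frac{67}{784}\right) \frac{1}{16573} = \frac{459}{784} \cdot \frac{1}{16573} = \frac{459}{12993232}$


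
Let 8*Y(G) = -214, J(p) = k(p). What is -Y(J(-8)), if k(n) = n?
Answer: 107/4 ≈ 26.750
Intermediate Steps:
J(p) = p
Y(G) = -107/4 (Y(G) = (1/8)*(-214) = -107/4)
-Y(J(-8)) = -1*(-107/4) = 107/4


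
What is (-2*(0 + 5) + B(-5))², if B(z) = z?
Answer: 225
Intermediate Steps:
(-2*(0 + 5) + B(-5))² = (-2*(0 + 5) - 5)² = (-2*5 - 5)² = (-10 - 5)² = (-15)² = 225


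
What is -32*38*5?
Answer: -6080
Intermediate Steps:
-32*38*5 = -1216*5 = -6080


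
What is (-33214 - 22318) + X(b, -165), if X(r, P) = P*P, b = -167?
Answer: -28307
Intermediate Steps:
X(r, P) = P²
(-33214 - 22318) + X(b, -165) = (-33214 - 22318) + (-165)² = -55532 + 27225 = -28307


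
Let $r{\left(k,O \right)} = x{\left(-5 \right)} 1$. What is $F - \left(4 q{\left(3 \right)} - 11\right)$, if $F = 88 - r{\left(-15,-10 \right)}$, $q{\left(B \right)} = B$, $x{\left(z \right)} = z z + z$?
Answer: $67$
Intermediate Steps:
$x{\left(z \right)} = z + z^{2}$ ($x{\left(z \right)} = z^{2} + z = z + z^{2}$)
$r{\left(k,O \right)} = 20$ ($r{\left(k,O \right)} = - 5 \left(1 - 5\right) 1 = \left(-5\right) \left(-4\right) 1 = 20 \cdot 1 = 20$)
$F = 68$ ($F = 88 - 20 = 68$)
$F - \left(4 q{\left(3 \right)} - 11\right) = 68 - \left(4 \cdot 3 - 11\right) = 68 - \left(12 - 11\right) = 68 - 1 = 67$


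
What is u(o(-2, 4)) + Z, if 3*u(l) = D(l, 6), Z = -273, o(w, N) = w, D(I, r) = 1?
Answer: -818/3 ≈ -272.67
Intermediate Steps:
u(l) = ⅓ (u(l) = (⅓)*1 = ⅓)
u(o(-2, 4)) + Z = ⅓ - 273 = -818/3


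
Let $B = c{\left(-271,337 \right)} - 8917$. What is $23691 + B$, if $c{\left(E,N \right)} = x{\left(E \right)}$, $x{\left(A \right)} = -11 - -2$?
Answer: $14765$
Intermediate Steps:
$x{\left(A \right)} = -9$ ($x{\left(A \right)} = -11 + 2 = -9$)
$c{\left(E,N \right)} = -9$
$B = -8926$ ($B = -9 - 8917 = -8926$)
$23691 + B = 23691 - 8926 = 14765$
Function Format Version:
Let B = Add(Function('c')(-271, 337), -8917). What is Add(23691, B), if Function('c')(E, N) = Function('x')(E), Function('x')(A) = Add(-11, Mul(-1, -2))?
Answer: 14765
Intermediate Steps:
Function('x')(A) = -9 (Function('x')(A) = Add(-11, 2) = -9)
Function('c')(E, N) = -9
B = -8926 (B = Add(-9, -8917) = -8926)
Add(23691, B) = Add(23691, -8926) = 14765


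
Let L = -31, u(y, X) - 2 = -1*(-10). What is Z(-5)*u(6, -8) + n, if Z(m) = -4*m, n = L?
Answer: 209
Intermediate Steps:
u(y, X) = 12 (u(y, X) = 2 - 1*(-10) = 2 + 10 = 12)
n = -31
Z(-5)*u(6, -8) + n = -4*(-5)*12 - 31 = 20*12 - 31 = 240 - 31 = 209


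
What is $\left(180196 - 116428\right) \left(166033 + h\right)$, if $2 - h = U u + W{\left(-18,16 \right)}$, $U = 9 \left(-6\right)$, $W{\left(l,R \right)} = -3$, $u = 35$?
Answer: $10708432704$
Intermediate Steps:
$U = -54$
$h = 1895$ ($h = 2 - \left(\left(-54\right) 35 - 3\right) = 2 - \left(-1890 - 3\right) = 2 - -1893 = 2 + 1893 = 1895$)
$\left(180196 - 116428\right) \left(166033 + h\right) = \left(180196 - 116428\right) \left(166033 + 1895\right) = 63768 \cdot 167928 = 10708432704$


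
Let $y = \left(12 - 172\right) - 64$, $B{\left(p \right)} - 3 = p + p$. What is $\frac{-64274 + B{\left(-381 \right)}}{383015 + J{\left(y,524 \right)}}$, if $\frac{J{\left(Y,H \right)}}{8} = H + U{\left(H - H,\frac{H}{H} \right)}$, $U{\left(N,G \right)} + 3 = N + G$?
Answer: $- \frac{65033}{387191} \approx -0.16796$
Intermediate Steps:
$B{\left(p \right)} = 3 + 2 p$ ($B{\left(p \right)} = 3 + \left(p + p\right) = 3 + 2 p$)
$U{\left(N,G \right)} = -3 + G + N$ ($U{\left(N,G \right)} = -3 + \left(N + G\right) = -3 + \left(G + N\right) = -3 + G + N$)
$y = -224$ ($y = -160 - 64 = -224$)
$J{\left(Y,H \right)} = -16 + 8 H$ ($J{\left(Y,H \right)} = 8 \left(H + \left(-3 + \frac{H}{H} + \left(H - H\right)\right)\right) = 8 \left(H + \left(-3 + 1 + 0\right)\right) = 8 \left(H - 2\right) = 8 \left(-2 + H\right) = -16 + 8 H$)
$\frac{-64274 + B{\left(-381 \right)}}{383015 + J{\left(y,524 \right)}} = \frac{-64274 + \left(3 + 2 \left(-381\right)\right)}{383015 + \left(-16 + 8 \cdot 524\right)} = \frac{-64274 + \left(3 - 762\right)}{383015 + \left(-16 + 4192\right)} = \frac{-64274 - 759}{383015 + 4176} = - \frac{65033}{387191}$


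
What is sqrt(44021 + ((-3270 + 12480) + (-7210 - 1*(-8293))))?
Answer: sqrt(54314) ≈ 233.05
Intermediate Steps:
sqrt(44021 + ((-3270 + 12480) + (-7210 - 1*(-8293)))) = sqrt(44021 + (9210 + (-7210 + 8293))) = sqrt(44021 + (9210 + 1083)) = sqrt(44021 + 10293) = sqrt(54314)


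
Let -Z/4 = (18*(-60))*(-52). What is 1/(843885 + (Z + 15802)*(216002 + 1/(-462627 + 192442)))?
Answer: -270185/12187662170992497 ≈ -2.2169e-11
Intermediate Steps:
Z = -224640 (Z = -4*18*(-60)*(-52) = -(-4320)*(-52) = -4*56160 = -224640)
1/(843885 + (Z + 15802)*(216002 + 1/(-462627 + 192442))) = 1/(843885 + (-224640 + 15802)*(216002 + 1/(-462627 + 192442))) = 1/(843885 - 208838*(216002 + 1/(-270185))) = 1/(843885 - 208838*(216002 - 1/270185)) = 1/(843885 - 208838*58360500369/270185) = 1/(843885 - 12187890176061222/270185) = 1/(-12187662170992497/270185) = -270185/12187662170992497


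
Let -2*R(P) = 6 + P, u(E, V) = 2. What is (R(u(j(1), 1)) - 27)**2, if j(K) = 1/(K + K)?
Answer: 961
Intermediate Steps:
j(K) = 1/(2*K)
R(P) = -3 - P/2 (R(P) = -(6 + P)/2 = -3 - P/2)
(R(u(j(1), 1)) - 27)**2 = ((-3 - 1/2*2) - 27)**2 = ((-3 - 1) - 27)**2 = (-4 - 27)**2 = (-31)**2 = 961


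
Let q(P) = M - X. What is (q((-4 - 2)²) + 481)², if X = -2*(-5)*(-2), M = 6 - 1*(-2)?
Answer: 259081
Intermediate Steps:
M = 8 (M = 6 + 2 = 8)
X = -20 (X = 10*(-2) = -20)
q(P) = 28 (q(P) = 8 - 1*(-20) = 8 + 20 = 28)
(q((-4 - 2)²) + 481)² = (28 + 481)² = 509² = 259081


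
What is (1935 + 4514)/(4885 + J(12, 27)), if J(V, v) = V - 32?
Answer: 6449/4865 ≈ 1.3256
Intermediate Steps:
J(V, v) = -32 + V
(1935 + 4514)/(4885 + J(12, 27)) = (1935 + 4514)/(4885 + (-32 + 12)) = 6449/(4885 - 20) = 6449/4865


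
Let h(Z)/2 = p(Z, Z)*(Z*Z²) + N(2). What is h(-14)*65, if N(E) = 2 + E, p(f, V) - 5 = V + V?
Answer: 8205080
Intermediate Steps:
p(f, V) = 5 + 2*V (p(f, V) = 5 + (V + V) = 5 + 2*V)
h(Z) = 8 + 2*Z³*(5 + 2*Z) (h(Z) = 2*((5 + 2*Z)*(Z*Z²) + (2 + 2)) = 2*((5 + 2*Z)*Z³ + 4) = 2*(Z³*(5 + 2*Z) + 4) = 2*(4 + Z³*(5 + 2*Z)) = 8 + 2*Z³*(5 + 2*Z))
h(-14)*65 = (8 + 2*(-14)³*(5 + 2*(-14)))*65 = (8 + 2*(-2744)*(5 - 28))*65 = (8 + 2*(-2744)*(-23))*65 = (8 + 126224)*65 = 126232*65 = 8205080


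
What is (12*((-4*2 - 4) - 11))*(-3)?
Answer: 828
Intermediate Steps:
(12*((-4*2 - 4) - 11))*(-3) = (12*((-8 - 4) - 11))*(-3) = (12*(-12 - 11))*(-3) = (12*(-23))*(-3) = -276*(-3) = 828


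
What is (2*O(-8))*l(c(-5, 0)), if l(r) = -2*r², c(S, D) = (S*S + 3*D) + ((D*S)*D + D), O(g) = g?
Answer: 20000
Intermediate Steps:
c(S, D) = S² + 4*D + S*D² (c(S, D) = (S² + 3*D) + (S*D² + D) = (S² + 3*D) + (D + S*D²) = S² + 4*D + S*D²)
(2*O(-8))*l(c(-5, 0)) = (2*(-8))*(-2*((-5)² + 4*0 - 5*0²)²) = -(-32)*(25 + 0 - 5*0)² = -(-32)*(25 + 0 + 0)² = -(-32)*25² = -(-32)*625 = -16*(-1250) = 20000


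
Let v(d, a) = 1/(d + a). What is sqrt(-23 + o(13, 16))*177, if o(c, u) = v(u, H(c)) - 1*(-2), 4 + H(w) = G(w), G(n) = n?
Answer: 354*I*sqrt(131)/5 ≈ 810.34*I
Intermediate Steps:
H(w) = -4 + w
v(d, a) = 1/(a + d)
o(c, u) = 2 + 1/(-4 + c + u) (o(c, u) = 1/((-4 + c) + u) - 1*(-2) = 1/(-4 + c + u) + 2 = 2 + 1/(-4 + c + u))
sqrt(-23 + o(13, 16))*177 = sqrt(-23 + (2 + 1/(-4 + 13 + 16)))*177 = sqrt(-23 + (2 + 1/25))*177 = sqrt(-23 + 51/25)*177 = sqrt(-524/25)*177 = (2*I*sqrt(131)/5)*177 = 354*I*sqrt(131)/5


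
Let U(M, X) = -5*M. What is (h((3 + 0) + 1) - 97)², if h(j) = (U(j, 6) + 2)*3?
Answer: 22801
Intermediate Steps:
h(j) = 6 - 15*j (h(j) = (-5*j + 2)*3 = (2 - 5*j)*3 = 6 - 15*j)
(h((3 + 0) + 1) - 97)² = ((6 - 15*((3 + 0) + 1)) - 97)² = ((6 - 15*(3 + 1)) - 97)² = ((6 - 15*4) - 97)² = ((6 - 60) - 97)² = (-54 - 97)² = (-151)² = 22801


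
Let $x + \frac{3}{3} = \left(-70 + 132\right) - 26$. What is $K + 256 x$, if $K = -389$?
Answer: $8571$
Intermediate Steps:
$x = 35$ ($x = -1 + \left(\left(-70 + 132\right) - 26\right) = -1 + \left(62 - 26\right) = -1 + 36 = 35$)
$K + 256 x = -389 + 256 \cdot 35 = -389 + 8960 = 8571$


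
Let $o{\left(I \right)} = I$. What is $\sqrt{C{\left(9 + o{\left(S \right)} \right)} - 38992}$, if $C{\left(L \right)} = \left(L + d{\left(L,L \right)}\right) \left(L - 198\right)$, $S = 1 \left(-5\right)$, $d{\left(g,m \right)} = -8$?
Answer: $2 i \sqrt{9554} \approx 195.49 i$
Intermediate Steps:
$S = -5$
$C{\left(L \right)} = \left(-198 + L\right) \left(-8 + L\right)$ ($C{\left(L \right)} = \left(L - 8\right) \left(L - 198\right) = \left(-8 + L\right) \left(-198 + L\right) = \left(-198 + L\right) \left(-8 + L\right)$)
$\sqrt{C{\left(9 + o{\left(S \right)} \right)} - 38992} = \sqrt{\left(1584 + \left(9 - 5\right)^{2} - 206 \left(9 - 5\right)\right) - 38992} = \sqrt{\left(1584 + 4^{2} - 824\right) - 38992} = \sqrt{\left(1584 + 16 - 824\right) - 38992} = \sqrt{776 - 38992} = \sqrt{-38216} = 2 i \sqrt{9554}$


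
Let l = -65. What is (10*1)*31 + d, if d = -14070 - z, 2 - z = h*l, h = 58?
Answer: -17532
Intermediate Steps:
z = 3772 (z = 2 - 58*(-65) = 2 - 1*(-3770) = 2 + 3770 = 3772)
d = -17842 (d = -14070 - 1*3772 = -14070 - 3772 = -17842)
(10*1)*31 + d = (10*1)*31 - 17842 = 10*31 - 17842 = 310 - 17842 = -17532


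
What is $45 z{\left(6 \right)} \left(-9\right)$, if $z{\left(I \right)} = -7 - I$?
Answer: $5265$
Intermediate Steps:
$45 z{\left(6 \right)} \left(-9\right) = 45 \left(-7 - 6\right) \left(-9\right) = 45 \left(-13\right) \left(-9\right) = \left(-585\right) \left(-9\right) = 5265$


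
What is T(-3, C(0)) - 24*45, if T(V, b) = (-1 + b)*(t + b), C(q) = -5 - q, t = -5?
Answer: -1020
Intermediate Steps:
T(V, b) = (-1 + b)*(-5 + b)
T(-3, C(0)) - 24*45 = (5 + (-5 - 1*0)² - 6*(-5 - 1*0)) - 24*45 = (5 + (-5 + 0)² - 6*(-5 + 0)) - 1080 = (5 + (-5)² - 6*(-5)) - 1080 = (5 + 25 + 30) - 1080 = 60 - 1080 = -1020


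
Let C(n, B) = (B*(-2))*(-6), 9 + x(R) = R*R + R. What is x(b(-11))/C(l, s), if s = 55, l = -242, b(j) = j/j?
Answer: -7/660 ≈ -0.010606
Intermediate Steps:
b(j) = 1
x(R) = -9 + R + R² (x(R) = -9 + (R*R + R) = -9 + (R² + R) = -9 + (R + R²) = -9 + R + R²)
C(n, B) = 12*B (C(n, B) = -2*B*(-6) = 12*B)
x(b(-11))/C(l, s) = (-9 + 1 + 1²)/((12*55)) = (-9 + 1 + 1)/660 = -7*1/660 = -7/660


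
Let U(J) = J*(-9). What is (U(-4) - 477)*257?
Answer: -113337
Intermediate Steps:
U(J) = -9*J
(U(-4) - 477)*257 = (-9*(-4) - 477)*257 = (36 - 477)*257 = -441*257 = -113337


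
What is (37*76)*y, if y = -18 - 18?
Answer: -101232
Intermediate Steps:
y = -36
(37*76)*y = (37*76)*(-36) = 2812*(-36) = -101232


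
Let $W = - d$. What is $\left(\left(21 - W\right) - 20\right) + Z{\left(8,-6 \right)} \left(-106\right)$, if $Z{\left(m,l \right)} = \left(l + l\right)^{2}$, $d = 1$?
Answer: $-15262$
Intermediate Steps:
$Z{\left(m,l \right)} = 4 l^{2}$ ($Z{\left(m,l \right)} = \left(2 l\right)^{2} = 4 l^{2}$)
$W = -1$ ($W = \left(-1\right) 1 = -1$)
$\left(\left(21 - W\right) - 20\right) + Z{\left(8,-6 \right)} \left(-106\right) = \left(\left(21 - -1\right) - 20\right) + 4 \left(-6\right)^{2} \left(-106\right) = \left(\left(21 + 1\right) - 20\right) + 4 \cdot 36 \left(-106\right) = \left(22 - 20\right) + 144 \left(-106\right) = 2 - 15264 = -15262$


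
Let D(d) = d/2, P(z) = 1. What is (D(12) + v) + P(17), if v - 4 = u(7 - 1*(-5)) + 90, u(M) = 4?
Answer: 105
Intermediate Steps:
D(d) = d/2 (D(d) = d*(½) = d/2)
v = 98 (v = 4 + (4 + 90) = 4 + 94 = 98)
(D(12) + v) + P(17) = ((½)*12 + 98) + 1 = (6 + 98) + 1 = 104 + 1 = 105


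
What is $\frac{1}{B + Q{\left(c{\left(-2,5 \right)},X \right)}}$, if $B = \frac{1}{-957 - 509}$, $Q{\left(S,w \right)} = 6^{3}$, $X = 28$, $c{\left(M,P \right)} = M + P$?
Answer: $\frac{1466}{316655} \approx 0.0046296$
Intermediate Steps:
$Q{\left(S,w \right)} = 216$
$B = - \frac{1}{1466}$ ($B = \frac{1}{-1466} = - \frac{1}{1466} \approx -0.00068213$)
$\frac{1}{B + Q{\left(c{\left(-2,5 \right)},X \right)}} = \frac{1}{- \frac{1}{1466} + 216} = \frac{1}{\frac{316655}{1466}} = \frac{1466}{316655}$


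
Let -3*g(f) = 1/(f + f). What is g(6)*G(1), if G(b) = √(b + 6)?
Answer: -√7/36 ≈ -0.073493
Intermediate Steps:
g(f) = -1/(6*f) (g(f) = -1/(3*(f + f)) = -1/(2*f)/3 = -1/(6*f))
G(b) = √(6 + b)
g(6)*G(1) = (-⅙/6)*√(6 + 1) = (-⅙*⅙)*√7 = -√7/36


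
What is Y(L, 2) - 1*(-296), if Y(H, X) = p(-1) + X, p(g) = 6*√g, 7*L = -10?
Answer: 298 + 6*I ≈ 298.0 + 6.0*I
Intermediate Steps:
L = -10/7 (L = (⅐)*(-10) = -10/7 ≈ -1.4286)
Y(H, X) = X + 6*I (Y(H, X) = 6*√(-1) + X = 6*I + X = X + 6*I)
Y(L, 2) - 1*(-296) = (2 + 6*I) - 1*(-296) = (2 + 6*I) + 296 = 298 + 6*I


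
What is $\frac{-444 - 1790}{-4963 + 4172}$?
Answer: $\frac{2234}{791} \approx 2.8243$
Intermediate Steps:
$\frac{-444 - 1790}{-4963 + 4172} = - \frac{2234}{-791} = \left(-2234\right) \left(- \frac{1}{791}\right) = \frac{2234}{791}$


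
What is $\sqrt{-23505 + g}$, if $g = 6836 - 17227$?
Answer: $2 i \sqrt{8474} \approx 184.11 i$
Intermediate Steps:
$g = -10391$
$\sqrt{-23505 + g} = \sqrt{-23505 - 10391} = \sqrt{-33896} = 2 i \sqrt{8474}$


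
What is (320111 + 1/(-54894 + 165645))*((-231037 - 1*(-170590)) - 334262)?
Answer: -13993465567501658/110751 ≈ -1.2635e+11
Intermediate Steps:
(320111 + 1/(-54894 + 165645))*((-231037 - 1*(-170590)) - 334262) = (320111 + 1/110751)*((-231037 + 170590) - 334262) = (320111 + 1/110751)*(-60447 - 334262) = (35452613362/110751)*(-394709) = -13993465567501658/110751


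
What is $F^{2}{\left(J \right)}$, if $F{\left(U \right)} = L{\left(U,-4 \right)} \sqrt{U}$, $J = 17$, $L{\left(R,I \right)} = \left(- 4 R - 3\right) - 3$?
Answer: $93092$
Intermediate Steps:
$L{\left(R,I \right)} = -6 - 4 R$ ($L{\left(R,I \right)} = \left(-3 - 4 R\right) - 3 = -6 - 4 R$)
$F{\left(U \right)} = \sqrt{U} \left(-6 - 4 U\right)$ ($F{\left(U \right)} = \left(-6 - 4 U\right) \sqrt{U} = \sqrt{U} \left(-6 - 4 U\right)$)
$F^{2}{\left(J \right)} = \left(\sqrt{17} \left(-6 - 68\right)\right)^{2} = \left(\sqrt{17} \left(-74\right)\right)^{2} = \left(- 74 \sqrt{17}\right)^{2} = 93092$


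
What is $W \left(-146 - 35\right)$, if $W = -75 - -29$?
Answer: $8326$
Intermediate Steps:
$W = -46$ ($W = -75 + 29 = -46$)
$W \left(-146 - 35\right) = - 46 \left(-146 - 35\right) = \left(-46\right) \left(-181\right) = 8326$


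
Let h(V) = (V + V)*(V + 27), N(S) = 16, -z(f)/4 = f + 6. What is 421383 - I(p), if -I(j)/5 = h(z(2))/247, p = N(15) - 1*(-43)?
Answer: 104083201/247 ≈ 4.2139e+5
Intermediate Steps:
z(f) = -24 - 4*f (z(f) = -4*(f + 6) = -4*(6 + f) = -24 - 4*f)
h(V) = 2*V*(27 + V) (h(V) = (2*V)*(27 + V) = 2*V*(27 + V))
p = 59 (p = 16 - 1*(-43) = 16 + 43 = 59)
I(j) = -1600/247 (I(j) = -5*2*(-24 - 4*2)*(27 + (-24 - 4*2))/247 = -5*2*(-24 - 8)*(27 + (-24 - 8))/247 = -5*2*(-32)*(27 - 32)/247 = -5*2*(-32)*(-5)/247 = -1600/247)
421383 - I(p) = 421383 - 1*(-1600/247) = 421383 + 1600/247 = 104083201/247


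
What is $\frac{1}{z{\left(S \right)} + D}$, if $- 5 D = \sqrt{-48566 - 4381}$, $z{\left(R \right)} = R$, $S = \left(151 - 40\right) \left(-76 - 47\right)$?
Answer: $- \frac{1025}{13994484} + \frac{5 i \sqrt{5883}}{1553387724} \approx -7.3243 \cdot 10^{-5} + 2.4688 \cdot 10^{-7} i$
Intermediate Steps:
$S = -13653$ ($S = \left(151 - 40\right) \left(-123\right) = 111 \left(-123\right) = -13653$)
$D = - \frac{3 i \sqrt{5883}}{5}$ ($D = - \frac{\sqrt{-48566 - 4381}}{5} = - \frac{\sqrt{-52947}}{5} = - \frac{3 i \sqrt{5883}}{5} \approx - 46.02 i$)
$\frac{1}{z{\left(S \right)} + D} = \frac{1}{-13653 - \frac{3 i \sqrt{5883}}{5}}$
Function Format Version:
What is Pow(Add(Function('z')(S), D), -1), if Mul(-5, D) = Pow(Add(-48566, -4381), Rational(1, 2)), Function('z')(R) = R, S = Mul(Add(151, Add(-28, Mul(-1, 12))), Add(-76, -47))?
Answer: Add(Rational(-1025, 13994484), Mul(Rational(5, 1553387724), I, Pow(5883, Rational(1, 2)))) ≈ Add(-7.3243e-5, Mul(2.4688e-7, I))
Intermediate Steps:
S = -13653 (S = Mul(Add(151, Add(-28, -12)), -123) = Mul(Add(151, -40), -123) = Mul(111, -123) = -13653)
D = Mul(Rational(-3, 5), I, Pow(5883, Rational(1, 2))) (D = Mul(Rational(-1, 5), Pow(Add(-48566, -4381), Rational(1, 2))) = Mul(Rational(-1, 5), Pow(-52947, Rational(1, 2))) = Mul(Rational(-1, 5), Mul(3, I, Pow(5883, Rational(1, 2)))) = Mul(Rational(-3, 5), I, Pow(5883, Rational(1, 2))) ≈ Mul(-46.020, I))
Pow(Add(Function('z')(S), D), -1) = Pow(Add(-13653, Mul(Rational(-3, 5), I, Pow(5883, Rational(1, 2)))), -1)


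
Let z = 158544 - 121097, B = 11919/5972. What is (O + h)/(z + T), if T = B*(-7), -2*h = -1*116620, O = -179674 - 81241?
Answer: -1209957060/223550051 ≈ -5.4125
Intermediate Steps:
O = -260915
B = 11919/5972 (B = 11919*(1/5972) = 11919/5972 ≈ 1.9958)
z = 37447
h = 58310 (h = -(-1)*116620/2 = -1/2*(-116620) = 58310)
T = -83433/5972 (T = (11919/5972)*(-7) = -83433/5972 ≈ -13.971)
(O + h)/(z + T) = (-260915 + 58310)/(37447 - 83433/5972) = -202605/223550051/5972 = -202605*5972/223550051 = -1209957060/223550051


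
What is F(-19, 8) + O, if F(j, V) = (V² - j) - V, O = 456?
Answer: 531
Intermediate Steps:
F(j, V) = V² - V - j
F(-19, 8) + O = (8² - 1*8 - 1*(-19)) + 456 = (64 - 8 + 19) + 456 = 75 + 456 = 531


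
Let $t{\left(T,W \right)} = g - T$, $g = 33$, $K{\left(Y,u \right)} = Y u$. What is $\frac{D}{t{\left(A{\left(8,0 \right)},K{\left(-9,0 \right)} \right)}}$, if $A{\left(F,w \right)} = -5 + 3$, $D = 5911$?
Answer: $\frac{5911}{35} \approx 168.89$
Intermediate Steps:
$A{\left(F,w \right)} = -2$
$t{\left(T,W \right)} = 33 - T$
$\frac{D}{t{\left(A{\left(8,0 \right)},K{\left(-9,0 \right)} \right)}} = \frac{5911}{33 - -2} = \frac{5911}{33 + 2} = \frac{5911}{35}$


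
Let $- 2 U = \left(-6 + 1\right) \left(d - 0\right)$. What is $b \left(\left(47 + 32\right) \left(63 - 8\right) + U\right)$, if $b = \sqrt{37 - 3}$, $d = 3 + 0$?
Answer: $\frac{8705 \sqrt{34}}{2} \approx 25379.0$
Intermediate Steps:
$d = 3$
$b = \sqrt{34} \approx 5.8309$
$U = \frac{15}{2}$ ($U = - \frac{\left(-6 + 1\right) \left(3 - 0\right)}{2} = - \frac{\left(-5\right) \left(3 + 0\right)}{2} = - \frac{\left(-5\right) 3}{2} = \left(- \frac{1}{2}\right) \left(-15\right) = \frac{15}{2} \approx 7.5$)
$b \left(\left(47 + 32\right) \left(63 - 8\right) + U\right) = \sqrt{34} \left(\left(47 + 32\right) \left(63 - 8\right) + \frac{15}{2}\right) = \sqrt{34} \left(79 \cdot 55 + \frac{15}{2}\right) = \sqrt{34} \left(4345 + \frac{15}{2}\right) = \sqrt{34} \cdot \frac{8705}{2} = \frac{8705 \sqrt{34}}{2}$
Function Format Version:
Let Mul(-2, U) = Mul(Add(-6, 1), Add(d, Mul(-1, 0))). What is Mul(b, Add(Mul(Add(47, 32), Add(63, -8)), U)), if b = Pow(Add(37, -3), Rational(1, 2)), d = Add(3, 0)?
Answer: Mul(Rational(8705, 2), Pow(34, Rational(1, 2))) ≈ 25379.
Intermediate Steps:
d = 3
b = Pow(34, Rational(1, 2)) ≈ 5.8309
U = Rational(15, 2) (U = Mul(Rational(-1, 2), Mul(Add(-6, 1), Add(3, Mul(-1, 0)))) = Mul(Rational(-1, 2), Mul(-5, Add(3, 0))) = Mul(Rational(-1, 2), Mul(-5, 3)) = Mul(Rational(-1, 2), -15) = Rational(15, 2) ≈ 7.5000)
Mul(b, Add(Mul(Add(47, 32), Add(63, -8)), U)) = Mul(Pow(34, Rational(1, 2)), Add(Mul(Add(47, 32), Add(63, -8)), Rational(15, 2))) = Mul(Pow(34, Rational(1, 2)), Add(Mul(79, 55), Rational(15, 2))) = Mul(Pow(34, Rational(1, 2)), Add(4345, Rational(15, 2))) = Mul(Pow(34, Rational(1, 2)), Rational(8705, 2)) = Mul(Rational(8705, 2), Pow(34, Rational(1, 2)))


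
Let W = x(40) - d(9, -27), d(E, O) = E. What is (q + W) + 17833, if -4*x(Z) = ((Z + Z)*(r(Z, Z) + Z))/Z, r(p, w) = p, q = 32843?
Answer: 50627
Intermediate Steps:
x(Z) = -Z (x(Z) = -(Z + Z)*(Z + Z)/(4*Z) = -(2*Z)*(2*Z)/(4*Z) = -4*Z²/(4*Z) = -Z)
W = -49 (W = -1*40 - 1*9 = -40 - 9 = -49)
(q + W) + 17833 = (32843 - 49) + 17833 = 32794 + 17833 = 50627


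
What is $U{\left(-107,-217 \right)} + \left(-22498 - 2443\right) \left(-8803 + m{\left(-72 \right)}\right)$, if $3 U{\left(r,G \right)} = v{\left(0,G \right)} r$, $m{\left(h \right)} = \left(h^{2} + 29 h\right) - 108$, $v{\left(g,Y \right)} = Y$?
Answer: $\frac{435118964}{3} \approx 1.4504 \cdot 10^{8}$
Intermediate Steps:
$m{\left(h \right)} = -108 + h^{2} + 29 h$
$U{\left(r,G \right)} = \frac{G r}{3}$
$U{\left(-107,-217 \right)} + \left(-22498 - 2443\right) \left(-8803 + m{\left(-72 \right)}\right) = \frac{1}{3} \left(-217\right) \left(-107\right) + \left(-22498 - 2443\right) \left(-8803 + \left(-108 + \left(-72\right)^{2} + 29 \left(-72\right)\right)\right) = \frac{23219}{3} - 24941 \left(-8803 - -2988\right) = \frac{23219}{3} - 24941 \left(-8803 + 2988\right) = \frac{23219}{3} - -145031915 = \frac{23219}{3} + 145031915 = \frac{435118964}{3}$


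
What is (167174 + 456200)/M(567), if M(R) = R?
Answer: 623374/567 ≈ 1099.4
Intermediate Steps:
(167174 + 456200)/M(567) = (167174 + 456200)/567 = 623374*(1/567) = 623374/567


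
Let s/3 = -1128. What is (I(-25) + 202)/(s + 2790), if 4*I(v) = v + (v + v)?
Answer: -733/2376 ≈ -0.30850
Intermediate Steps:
s = -3384 (s = 3*(-1128) = -3384)
I(v) = 3*v/4 (I(v) = (v + (v + v))/4 = (v + 2*v)/4 = (3*v)/4 = 3*v/4)
(I(-25) + 202)/(s + 2790) = ((3/4)*(-25) + 202)/(-3384 + 2790) = (-75/4 + 202)/(-594) = (733/4)*(-1/594) = -733/2376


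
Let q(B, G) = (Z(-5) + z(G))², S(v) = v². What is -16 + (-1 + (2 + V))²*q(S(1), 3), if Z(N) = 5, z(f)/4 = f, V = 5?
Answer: 10388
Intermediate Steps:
z(f) = 4*f
q(B, G) = (5 + 4*G)²
-16 + (-1 + (2 + V))²*q(S(1), 3) = -16 + (-1 + (2 + 5))²*(5 + 4*3)² = -16 + (-1 + 7)²*(5 + 12)² = -16 + 6²*17² = -16 + 36*289 = -16 + 10404 = 10388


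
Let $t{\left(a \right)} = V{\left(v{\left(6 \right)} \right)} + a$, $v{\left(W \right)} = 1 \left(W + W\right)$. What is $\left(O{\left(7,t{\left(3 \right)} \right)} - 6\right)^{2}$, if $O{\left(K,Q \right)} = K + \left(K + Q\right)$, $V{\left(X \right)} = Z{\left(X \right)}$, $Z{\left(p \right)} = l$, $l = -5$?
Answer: $36$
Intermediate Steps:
$v{\left(W \right)} = 2 W$ ($v{\left(W \right)} = 1 \cdot 2 W = 2 W$)
$Z{\left(p \right)} = -5$
$V{\left(X \right)} = -5$
$t{\left(a \right)} = -5 + a$
$O{\left(K,Q \right)} = Q + 2 K$
$\left(O{\left(7,t{\left(3 \right)} \right)} - 6\right)^{2} = \left(\left(\left(-5 + 3\right) + 2 \cdot 7\right) - 6\right)^{2} = \left(\left(-2 + 14\right) - 6\right)^{2} = \left(12 - 6\right)^{2} = 6^{2} = 36$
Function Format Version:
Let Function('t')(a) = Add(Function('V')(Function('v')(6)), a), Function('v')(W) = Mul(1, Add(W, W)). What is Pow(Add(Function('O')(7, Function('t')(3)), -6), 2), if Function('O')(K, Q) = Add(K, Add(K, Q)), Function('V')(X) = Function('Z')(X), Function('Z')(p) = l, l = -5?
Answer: 36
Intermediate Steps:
Function('v')(W) = Mul(2, W) (Function('v')(W) = Mul(1, Mul(2, W)) = Mul(2, W))
Function('Z')(p) = -5
Function('V')(X) = -5
Function('t')(a) = Add(-5, a)
Function('O')(K, Q) = Add(Q, Mul(2, K))
Pow(Add(Function('O')(7, Function('t')(3)), -6), 2) = Pow(Add(Add(Add(-5, 3), Mul(2, 7)), -6), 2) = Pow(Add(Add(-2, 14), -6), 2) = Pow(Add(12, -6), 2) = Pow(6, 2) = 36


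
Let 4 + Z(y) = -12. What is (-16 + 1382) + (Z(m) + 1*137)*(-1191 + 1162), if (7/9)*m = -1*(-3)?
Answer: -2143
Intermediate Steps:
m = 27/7 (m = 9*(-1*(-3))/7 = (9/7)*3 = 27/7 ≈ 3.8571)
Z(y) = -16 (Z(y) = -4 - 12 = -16)
(-16 + 1382) + (Z(m) + 1*137)*(-1191 + 1162) = (-16 + 1382) + (-16 + 1*137)*(-1191 + 1162) = 1366 + (-16 + 137)*(-29) = 1366 + 121*(-29) = 1366 - 3509 = -2143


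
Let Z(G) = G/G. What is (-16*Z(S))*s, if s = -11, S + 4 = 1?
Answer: 176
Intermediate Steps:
S = -3 (S = -4 + 1 = -3)
Z(G) = 1
(-16*Z(S))*s = -16*1*(-11) = -16*(-11) = 176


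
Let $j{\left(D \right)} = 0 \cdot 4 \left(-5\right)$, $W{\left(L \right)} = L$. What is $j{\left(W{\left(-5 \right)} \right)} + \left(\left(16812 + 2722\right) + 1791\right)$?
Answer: $21325$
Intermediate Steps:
$j{\left(D \right)} = 0$ ($j{\left(D \right)} = 0 \left(-5\right) = 0$)
$j{\left(W{\left(-5 \right)} \right)} + \left(\left(16812 + 2722\right) + 1791\right) = 0 + \left(\left(16812 + 2722\right) + 1791\right) = 0 + \left(19534 + 1791\right) = 0 + 21325 = 21325$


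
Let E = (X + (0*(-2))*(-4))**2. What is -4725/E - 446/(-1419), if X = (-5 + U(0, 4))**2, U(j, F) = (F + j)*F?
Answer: -15899/1888689 ≈ -0.0084180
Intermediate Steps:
U(j, F) = F*(F + j)
X = 121 (X = (-5 + 4*(4 + 0))**2 = (-5 + 4*4)**2 = (-5 + 16)**2 = 11**2 = 121)
E = 14641 (E = (121 + (0*(-2))*(-4))**2 = (121 + 0*(-4))**2 = (121 + 0)**2 = 121**2 = 14641)
-4725/E - 446/(-1419) = -4725/14641 - 446/(-1419) = -4725*1/14641 - 446*(-1/1419) = -4725/14641 + 446/1419 = -15899/1888689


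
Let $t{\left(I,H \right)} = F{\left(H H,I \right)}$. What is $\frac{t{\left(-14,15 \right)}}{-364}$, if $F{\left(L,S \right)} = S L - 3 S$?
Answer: $\frac{111}{13} \approx 8.5385$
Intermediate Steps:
$F{\left(L,S \right)} = - 3 S + L S$ ($F{\left(L,S \right)} = L S - 3 S = - 3 S + L S$)
$t{\left(I,H \right)} = I \left(-3 + H^{2}\right)$ ($t{\left(I,H \right)} = I \left(-3 + H H\right) = I \left(-3 + H^{2}\right)$)
$\frac{t{\left(-14,15 \right)}}{-364} = \frac{\left(-14\right) \left(-3 + 15^{2}\right)}{-364} = - 14 \left(-3 + 225\right) \left(- \frac{1}{364}\right) = \left(-14\right) 222 \left(- \frac{1}{364}\right) = \left(-3108\right) \left(- \frac{1}{364}\right) = \frac{111}{13}$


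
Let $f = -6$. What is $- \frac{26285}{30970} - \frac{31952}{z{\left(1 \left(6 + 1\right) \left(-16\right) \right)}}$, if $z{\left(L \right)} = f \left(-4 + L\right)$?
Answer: $- \frac{25196195}{538878} \approx -46.757$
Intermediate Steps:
$z{\left(L \right)} = 24 - 6 L$ ($z{\left(L \right)} = - 6 \left(-4 + L\right) = 24 - 6 L$)
$- \frac{26285}{30970} - \frac{31952}{z{\left(1 \left(6 + 1\right) \left(-16\right) \right)}} = - \frac{26285}{30970} - \frac{31952}{24 - 6 \cdot 1 \left(6 + 1\right) \left(-16\right)} = \left(-26285\right) \frac{1}{30970} - \frac{31952}{24 - 6 \cdot 1 \cdot 7 \left(-16\right)} = - \frac{5257}{6194} - \frac{31952}{24 - 6 \cdot 7 \left(-16\right)} = - \frac{5257}{6194} - \frac{31952}{24 - -672} = - \frac{5257}{6194} - \frac{31952}{24 + 672} = - \frac{5257}{6194} - \frac{31952}{696} = - \frac{5257}{6194} - \frac{3994}{87} = - \frac{25196195}{538878}$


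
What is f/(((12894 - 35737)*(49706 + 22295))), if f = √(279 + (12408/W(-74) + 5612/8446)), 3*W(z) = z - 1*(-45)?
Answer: -I*√15056985152095/201423782545681 ≈ -1.9265e-8*I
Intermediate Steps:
W(z) = 15 + z/3 (W(z) = (z - 1*(-45))/3 = (z + 45)/3 = (45 + z)/3 = 15 + z/3)
f = I*√15056985152095/122467 (f = √(279 + (12408/(15 + (⅓)*(-74)) + 5612/8446)) = √(279 + (12408/(15 - 74/3) + 5612*(1/8446))) = √(279 + (12408/(-29/3) + 2806/4223)) = √(279 + (12408*(-3/29) + 2806/4223)) = √(279 + (-37224/29 + 2806/4223)) = √(279 - 157115578/122467) = √(-122947285/122467) = I*√15056985152095/122467 ≈ 31.685*I)
f/(((12894 - 35737)*(49706 + 22295))) = (I*√15056985152095/122467)/(((12894 - 35737)*(49706 + 22295))) = (I*√15056985152095/122467)/((-22843*72001)) = (I*√15056985152095/122467)/(-1644718843) = (I*√15056985152095/122467)*(-1/1644718843) = -I*√15056985152095/201423782545681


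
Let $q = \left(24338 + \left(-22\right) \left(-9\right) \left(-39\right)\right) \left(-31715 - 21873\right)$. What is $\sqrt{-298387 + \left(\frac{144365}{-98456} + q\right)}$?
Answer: $\frac{i \sqrt{2158559022758554590}}{49228} \approx 29845.0 i$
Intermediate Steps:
$q = -890418208$ ($q = \left(24338 + 198 \left(-39\right)\right) \left(-53588\right) = \left(24338 - 7722\right) \left(-53588\right) = 16616 \left(-53588\right) = -890418208$)
$\sqrt{-298387 + \left(\frac{144365}{-98456} + q\right)} = \sqrt{-298387 - \left(890418208 - \frac{144365}{-98456}\right)} = \sqrt{-298387 + \left(144365 \left(- \frac{1}{98456}\right) - 890418208\right)} = \sqrt{-298387 - \frac{87667015231213}{98456}} = \sqrt{- \frac{87696393221685}{98456}} = \frac{i \sqrt{2158559022758554590}}{49228}$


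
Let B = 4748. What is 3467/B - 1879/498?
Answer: -3597463/1182252 ≈ -3.0429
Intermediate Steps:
3467/B - 1879/498 = 3467/4748 - 1879/498 = -3597463/1182252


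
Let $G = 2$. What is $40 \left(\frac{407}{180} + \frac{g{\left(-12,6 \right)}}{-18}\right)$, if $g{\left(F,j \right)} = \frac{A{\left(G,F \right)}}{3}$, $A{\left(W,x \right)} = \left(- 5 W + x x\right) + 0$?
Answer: $- \frac{238}{27} \approx -8.8148$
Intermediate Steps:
$A{\left(W,x \right)} = x^{2} - 5 W$ ($A{\left(W,x \right)} = \left(- 5 W + x^{2}\right) + 0 = \left(x^{2} - 5 W\right) + 0 = x^{2} - 5 W$)
$g{\left(F,j \right)} = - \frac{10}{3} + \frac{F^{2}}{3}$ ($g{\left(F,j \right)} = \frac{F^{2} - 10}{3} = \left(F^{2} - 10\right) \frac{1}{3} = \left(-10 + F^{2}\right) \frac{1}{3} = - \frac{10}{3} + \frac{F^{2}}{3}$)
$40 \left(\frac{407}{180} + \frac{g{\left(-12,6 \right)}}{-18}\right) = 40 \left(\frac{407}{180} + \frac{- \frac{10}{3} + \frac{\left(-12\right)^{2}}{3}}{-18}\right) = 40 \left(407 \cdot \frac{1}{180} + \left(- \frac{10}{3} + \frac{1}{3} \cdot 144\right) \left(- \frac{1}{18}\right)\right) = 40 \left(\frac{407}{180} + \left(- \frac{10}{3} + 48\right) \left(- \frac{1}{18}\right)\right) = 40 \left(\frac{407}{180} + \frac{134}{3} \left(- \frac{1}{18}\right)\right) = 40 \left(\frac{407}{180} - \frac{67}{27}\right) = 40 \left(- \frac{119}{540}\right) = - \frac{238}{27}$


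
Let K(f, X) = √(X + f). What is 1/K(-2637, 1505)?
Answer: -I*√283/566 ≈ -0.029722*I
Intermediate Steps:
1/K(-2637, 1505) = 1/(√(1505 - 2637)) = 1/(√(-1132)) = 1/(2*I*√283) = -I*√283/566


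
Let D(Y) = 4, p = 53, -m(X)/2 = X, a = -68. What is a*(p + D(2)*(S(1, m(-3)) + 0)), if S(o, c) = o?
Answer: -3876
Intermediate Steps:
m(X) = -2*X
a*(p + D(2)*(S(1, m(-3)) + 0)) = -68*(53 + 4*(1 + 0)) = -68*(53 + 4*1) = -68*(53 + 4) = -68*57 = -3876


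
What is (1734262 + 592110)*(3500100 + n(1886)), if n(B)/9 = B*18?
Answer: 8853315727104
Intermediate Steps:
n(B) = 162*B (n(B) = 9*(B*18) = 9*(18*B) = 162*B)
(1734262 + 592110)*(3500100 + n(1886)) = (1734262 + 592110)*(3500100 + 162*1886) = 2326372*(3500100 + 305532) = 2326372*3805632 = 8853315727104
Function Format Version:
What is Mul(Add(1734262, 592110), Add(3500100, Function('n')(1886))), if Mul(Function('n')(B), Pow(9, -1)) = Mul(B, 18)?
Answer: 8853315727104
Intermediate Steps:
Function('n')(B) = Mul(162, B) (Function('n')(B) = Mul(9, Mul(B, 18)) = Mul(9, Mul(18, B)) = Mul(162, B))
Mul(Add(1734262, 592110), Add(3500100, Function('n')(1886))) = Mul(Add(1734262, 592110), Add(3500100, Mul(162, 1886))) = Mul(2326372, Add(3500100, 305532)) = Mul(2326372, 3805632) = 8853315727104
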